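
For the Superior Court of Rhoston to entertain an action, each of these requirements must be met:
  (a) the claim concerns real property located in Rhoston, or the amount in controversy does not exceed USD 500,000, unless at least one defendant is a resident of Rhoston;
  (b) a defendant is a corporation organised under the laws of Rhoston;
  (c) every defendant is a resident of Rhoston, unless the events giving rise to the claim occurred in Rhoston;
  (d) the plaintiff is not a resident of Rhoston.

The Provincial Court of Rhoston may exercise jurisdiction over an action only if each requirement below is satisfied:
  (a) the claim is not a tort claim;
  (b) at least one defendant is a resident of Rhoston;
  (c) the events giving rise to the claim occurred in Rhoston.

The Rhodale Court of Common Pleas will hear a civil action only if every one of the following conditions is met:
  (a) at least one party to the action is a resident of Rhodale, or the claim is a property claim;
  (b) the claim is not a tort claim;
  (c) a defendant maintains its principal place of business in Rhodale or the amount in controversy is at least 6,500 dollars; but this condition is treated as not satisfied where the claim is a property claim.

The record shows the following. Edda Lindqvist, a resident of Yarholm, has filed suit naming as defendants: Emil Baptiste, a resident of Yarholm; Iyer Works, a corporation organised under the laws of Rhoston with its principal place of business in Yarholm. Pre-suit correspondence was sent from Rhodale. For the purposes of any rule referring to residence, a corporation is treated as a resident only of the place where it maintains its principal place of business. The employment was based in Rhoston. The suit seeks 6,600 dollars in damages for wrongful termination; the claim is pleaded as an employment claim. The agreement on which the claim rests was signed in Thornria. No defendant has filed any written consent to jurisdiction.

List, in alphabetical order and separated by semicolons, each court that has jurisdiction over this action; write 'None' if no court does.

the Superior Court of Rhoston

The Superior Court of Rhoston:
  (a) The amount in controversy is $6,600, within the USD 500,000 ceiling, so this disjunct is met. Met.
  (b) Iyer Works is organised under the laws of Rhoston. Condition met.
  (c) The defendants reside as follows — Emil Baptiste in Yarholm, Iyer Works in Yarholm — not all in Rhoston. However, the operative events occurred in Rhoston, so the 'unless' proviso supplies this condition. Met.
  (d) The plaintiff resides in Yarholm, which is not Rhoston. Condition met.
  → All conditions met; jurisdiction exists.
The Provincial Court of Rhoston:
  (a) The claim is an employment claim, not a tort claim. Satisfied.
  (b) No defendant resides in Rhoston (they reside in Yarholm, Yarholm). Condition not met.
  (c) The operative events occurred in Rhoston. Met.
  → At least one condition fails; no jurisdiction.
The Rhodale Court of Common Pleas:
  (a) No party resides in Rhodale; the claim is an employment claim, not a property claim — no alternative holds. Fails.
  (b) The claim is an employment claim, not a tort claim. Met.
  (c) The amount in controversy is USD 6,600, which meets the 6,500 dollars floor, so one alternative holds. The exception is not triggered, since the claim is an employment claim, not a property claim. Met.
  → The court lacks jurisdiction.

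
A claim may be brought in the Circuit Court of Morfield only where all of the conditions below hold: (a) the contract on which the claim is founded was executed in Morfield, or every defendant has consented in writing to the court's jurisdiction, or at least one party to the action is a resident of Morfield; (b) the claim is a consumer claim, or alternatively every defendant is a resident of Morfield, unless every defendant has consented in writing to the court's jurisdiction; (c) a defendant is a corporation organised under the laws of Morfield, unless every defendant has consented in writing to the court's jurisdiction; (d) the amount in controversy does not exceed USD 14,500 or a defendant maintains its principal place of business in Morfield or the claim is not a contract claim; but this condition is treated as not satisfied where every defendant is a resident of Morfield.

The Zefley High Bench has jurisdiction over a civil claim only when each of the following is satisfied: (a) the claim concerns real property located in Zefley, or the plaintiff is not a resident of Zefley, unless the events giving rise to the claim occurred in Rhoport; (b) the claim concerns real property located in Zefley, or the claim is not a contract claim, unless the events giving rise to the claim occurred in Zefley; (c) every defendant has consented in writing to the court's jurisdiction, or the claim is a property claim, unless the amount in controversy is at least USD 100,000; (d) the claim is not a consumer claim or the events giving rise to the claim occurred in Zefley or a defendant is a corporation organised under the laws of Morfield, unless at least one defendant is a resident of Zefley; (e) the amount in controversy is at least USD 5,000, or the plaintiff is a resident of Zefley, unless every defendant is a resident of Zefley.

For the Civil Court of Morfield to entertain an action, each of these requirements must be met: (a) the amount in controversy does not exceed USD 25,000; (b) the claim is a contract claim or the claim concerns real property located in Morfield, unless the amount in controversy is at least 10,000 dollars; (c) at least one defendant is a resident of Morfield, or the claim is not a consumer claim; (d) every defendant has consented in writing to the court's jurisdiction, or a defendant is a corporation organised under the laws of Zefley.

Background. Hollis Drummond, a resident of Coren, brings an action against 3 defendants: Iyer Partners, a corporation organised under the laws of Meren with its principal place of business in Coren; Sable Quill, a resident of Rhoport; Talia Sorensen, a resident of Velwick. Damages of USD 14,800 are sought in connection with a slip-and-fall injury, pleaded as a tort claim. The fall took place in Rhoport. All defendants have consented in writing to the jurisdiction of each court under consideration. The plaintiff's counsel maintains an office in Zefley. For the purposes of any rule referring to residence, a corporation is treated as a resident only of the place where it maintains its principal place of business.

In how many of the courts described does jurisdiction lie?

The Circuit Court of Morfield:
  (a) Every defendant has filed written consent, so this disjunct is met. Condition met.
  (b) The claim is a tort claim, not a consumer claim; the defendants reside as follows — Iyer Partners in Coren, Sable Quill in Rhoport, Talia Sorensen in Velwick — not all in Morfield — every alternative fails. The proviso rescues it, though: every defendant has filed written consent. Satisfied.
  (c) The corporate defendant(s) are organised in Meren, not Morfield. The proviso rescues it, though: every defendant has filed written consent. Condition met.
  (d) The claim is a tort claim, not a contract claim, so one alternative holds. The carve-out does not apply: the defendants reside as follows — Iyer Partners in Coren, Sable Quill in Rhoport, Talia Sorensen in Velwick — not all in Morfield. Satisfied.
  → Jurisdiction lies.
The Zefley High Bench:
  (a) The plaintiff resides in Coren, which is not Zefley, which satisfies one of the alternatives. Satisfied.
  (b) The claim is a tort claim, not a contract claim, so one alternative holds. Met.
  (c) Every defendant has filed written consent — that alternative is enough. Met.
  (d) The claim is a tort claim, not a consumer claim, which satisfies one of the alternatives. Satisfied.
  (e) The amount in controversy is 14,800 dollars, which meets the USD 5,000 floor, so this disjunct is met. Met.
  → The court has jurisdiction.
The Civil Court of Morfield:
  (a) The amount in controversy is 14,800 dollars, within the 25,000 dollars ceiling. Condition met.
  (b) The claim is a tort claim, not a contract claim; the claim does not concern real property — none of the alternatives is met. But the amount in controversy is USD 14,800, which meets the $10,000 floor, and the 'unless' clause therefore excuses the requirement. Satisfied.
  (c) The claim is a tort claim, not a consumer claim — that alternative is enough. Satisfied.
  (d) Every defendant has filed written consent, which satisfies one of the alternatives. Condition met.
  → All conditions met; jurisdiction exists.
Courts with jurisdiction: the Circuit Court of Morfield, the Zefley High Bench, the Civil Court of Morfield — 3 in total.

3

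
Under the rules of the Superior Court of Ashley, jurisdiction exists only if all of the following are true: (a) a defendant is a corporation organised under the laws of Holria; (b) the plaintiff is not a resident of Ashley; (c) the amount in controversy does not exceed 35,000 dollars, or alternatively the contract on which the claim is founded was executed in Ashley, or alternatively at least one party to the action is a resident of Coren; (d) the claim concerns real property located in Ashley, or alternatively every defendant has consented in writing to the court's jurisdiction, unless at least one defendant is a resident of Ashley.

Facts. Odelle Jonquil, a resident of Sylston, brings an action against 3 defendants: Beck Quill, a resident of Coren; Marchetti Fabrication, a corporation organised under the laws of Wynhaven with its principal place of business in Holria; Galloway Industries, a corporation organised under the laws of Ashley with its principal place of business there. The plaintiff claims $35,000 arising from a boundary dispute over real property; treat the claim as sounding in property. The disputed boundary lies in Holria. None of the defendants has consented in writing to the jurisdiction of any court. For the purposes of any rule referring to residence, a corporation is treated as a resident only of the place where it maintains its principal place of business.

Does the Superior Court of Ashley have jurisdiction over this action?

No

The Superior Court of Ashley:
  (a) The corporate defendant(s) are organised in Ashley, Wynhaven, not Holria. Not satisfied.
  (b) The plaintiff resides in Sylston, which is not Ashley. Satisfied.
  (c) The amount in controversy is 35,000 dollars, within the 35,000 dollars ceiling, so one alternative holds. Condition met.
  (d) The property lies in Holria, not Ashley; no such written consent has been filed — none of the alternatives is met. The proviso rescues it, though: Galloway Industries resides in Ashley. Condition met.
  → No jurisdiction.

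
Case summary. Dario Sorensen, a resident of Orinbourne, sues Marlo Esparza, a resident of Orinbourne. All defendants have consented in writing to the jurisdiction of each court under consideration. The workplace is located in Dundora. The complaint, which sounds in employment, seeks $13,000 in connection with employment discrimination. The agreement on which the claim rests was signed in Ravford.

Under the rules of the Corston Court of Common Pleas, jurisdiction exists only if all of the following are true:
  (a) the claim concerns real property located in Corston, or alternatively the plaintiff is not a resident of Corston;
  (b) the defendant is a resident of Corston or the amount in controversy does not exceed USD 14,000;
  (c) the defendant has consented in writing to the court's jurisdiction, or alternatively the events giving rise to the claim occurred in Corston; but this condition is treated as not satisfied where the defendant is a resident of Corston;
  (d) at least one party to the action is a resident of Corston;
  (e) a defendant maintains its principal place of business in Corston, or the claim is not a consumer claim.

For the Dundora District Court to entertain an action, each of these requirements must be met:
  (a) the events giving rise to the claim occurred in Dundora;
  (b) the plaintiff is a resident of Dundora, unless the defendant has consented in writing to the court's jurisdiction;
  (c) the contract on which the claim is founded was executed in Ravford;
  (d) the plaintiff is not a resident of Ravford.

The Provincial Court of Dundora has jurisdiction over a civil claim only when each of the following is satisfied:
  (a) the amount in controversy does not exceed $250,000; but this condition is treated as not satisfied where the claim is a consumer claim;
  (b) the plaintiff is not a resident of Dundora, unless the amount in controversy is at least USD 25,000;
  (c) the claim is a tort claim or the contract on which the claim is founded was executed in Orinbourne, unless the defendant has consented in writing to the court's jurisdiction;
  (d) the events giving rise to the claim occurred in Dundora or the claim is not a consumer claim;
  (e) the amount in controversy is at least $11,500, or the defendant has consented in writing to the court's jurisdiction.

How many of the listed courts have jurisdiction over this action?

2

The Corston Court of Common Pleas:
  (a) The plaintiff resides in Orinbourne, which is not Corston — that alternative is enough. Condition met.
  (b) The amount in controversy is USD 13,000, within the $14,000 ceiling, so this disjunct is met. Condition met.
  (c) Every defendant has filed written consent — that alternative is enough. The exception is not triggered, since the defendant resides in Orinbourne, not Corston. Condition met.
  (d) No party resides in Corston. Not met.
  (e) The claim is an employment claim, not a consumer claim, so one alternative holds. Condition met.
  → No jurisdiction.
The Dundora District Court:
  (a) The operative events occurred in Dundora. Satisfied.
  (b) The plaintiff resides in Orinbourne, not Dundora. However, every defendant has filed written consent, so the 'unless' proviso supplies this condition. Met.
  (c) The contract was executed in Ravford. Condition met.
  (d) The plaintiff resides in Orinbourne, which is not Ravford. Met.
  → Jurisdiction lies.
The Provincial Court of Dundora:
  (a) The amount in controversy is USD 13,000, within the 250,000 dollars ceiling. And the carve-out is inapplicable — the claim is an employment claim, not a consumer claim. Met.
  (b) The plaintiff resides in Orinbourne, which is not Dundora. Met.
  (c) The claim is an employment claim, not a tort claim; the contract was executed in Ravford, not Orinbourne — every alternative fails. The proviso rescues it, though: every defendant has filed written consent. Condition met.
  (d) The operative events occurred in Dundora, which satisfies one of the alternatives. Satisfied.
  (e) The amount in controversy is 13,000 dollars, which meets the USD 11,500 floor, so one alternative holds. Satisfied.
  → Every requirement is satisfied — jurisdiction.
Courts with jurisdiction: the Dundora District Court, the Provincial Court of Dundora — 2 in total.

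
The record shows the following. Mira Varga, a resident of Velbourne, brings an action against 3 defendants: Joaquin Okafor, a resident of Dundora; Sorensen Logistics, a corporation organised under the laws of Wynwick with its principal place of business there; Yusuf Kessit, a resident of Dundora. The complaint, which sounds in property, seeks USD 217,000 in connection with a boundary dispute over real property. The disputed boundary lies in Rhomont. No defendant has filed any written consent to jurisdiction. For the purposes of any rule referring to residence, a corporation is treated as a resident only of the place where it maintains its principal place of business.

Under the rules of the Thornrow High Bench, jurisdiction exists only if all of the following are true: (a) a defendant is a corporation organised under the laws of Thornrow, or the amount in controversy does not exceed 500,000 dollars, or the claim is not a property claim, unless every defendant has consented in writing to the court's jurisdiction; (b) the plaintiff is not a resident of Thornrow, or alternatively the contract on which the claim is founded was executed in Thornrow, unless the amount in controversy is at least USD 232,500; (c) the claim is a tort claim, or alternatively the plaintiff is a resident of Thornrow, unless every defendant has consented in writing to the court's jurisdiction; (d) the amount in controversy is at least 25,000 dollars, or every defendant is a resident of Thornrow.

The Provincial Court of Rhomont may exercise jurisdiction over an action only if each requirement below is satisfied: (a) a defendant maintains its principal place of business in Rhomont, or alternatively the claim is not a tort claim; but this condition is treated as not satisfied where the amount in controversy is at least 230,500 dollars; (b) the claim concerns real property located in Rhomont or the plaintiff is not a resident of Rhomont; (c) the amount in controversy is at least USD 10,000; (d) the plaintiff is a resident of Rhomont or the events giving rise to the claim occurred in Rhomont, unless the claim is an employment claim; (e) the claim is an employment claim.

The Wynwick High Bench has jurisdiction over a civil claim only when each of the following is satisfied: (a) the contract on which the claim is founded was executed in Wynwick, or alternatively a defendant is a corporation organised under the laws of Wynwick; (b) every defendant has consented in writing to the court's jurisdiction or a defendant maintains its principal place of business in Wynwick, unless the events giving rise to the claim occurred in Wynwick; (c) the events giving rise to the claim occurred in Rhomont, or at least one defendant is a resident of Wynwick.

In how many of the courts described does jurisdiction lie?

1

The Thornrow High Bench:
  (a) The amount in controversy is USD 217,000, within the $500,000 ceiling, so this disjunct is met. Satisfied.
  (b) The plaintiff resides in Velbourne, which is not Thornrow — that alternative is enough. Met.
  (c) The claim is a property claim, not a tort claim; the plaintiff resides in Velbourne, not Thornrow — none of the alternatives is met. The proviso offers no rescue either, since no such written consent has been filed. Fails.
  (d) The amount in controversy is USD 217,000, which meets the 25,000 dollars floor, which satisfies one of the alternatives. Satisfied.
  → At least one condition fails; no jurisdiction.
The Provincial Court of Rhomont:
  (a) The claim is a property claim, not a tort claim, so one alternative holds. And the carve-out is inapplicable — the amount in controversy is 217,000 dollars, below the $230,500 floor. Met.
  (b) The property lies in Rhomont, so one alternative holds. Satisfied.
  (c) The amount in controversy is USD 217,000, which meets the $10,000 floor. Met.
  (d) The operative events occurred in Rhomont, so this disjunct is met. Condition met.
  (e) The claim is a property claim, not an employment claim. Condition not met.
  → The court lacks jurisdiction.
The Wynwick High Bench:
  (a) Sorensen Logistics is organised under the laws of Wynwick — that alternative is enough. Met.
  (b) Sorensen Logistics has its principal place of business in Wynwick — that alternative is enough. Condition met.
  (c) The operative events occurred in Rhomont, which satisfies one of the alternatives. Condition met.
  → The court has jurisdiction.
Courts with jurisdiction: the Wynwick High Bench — 1 in total.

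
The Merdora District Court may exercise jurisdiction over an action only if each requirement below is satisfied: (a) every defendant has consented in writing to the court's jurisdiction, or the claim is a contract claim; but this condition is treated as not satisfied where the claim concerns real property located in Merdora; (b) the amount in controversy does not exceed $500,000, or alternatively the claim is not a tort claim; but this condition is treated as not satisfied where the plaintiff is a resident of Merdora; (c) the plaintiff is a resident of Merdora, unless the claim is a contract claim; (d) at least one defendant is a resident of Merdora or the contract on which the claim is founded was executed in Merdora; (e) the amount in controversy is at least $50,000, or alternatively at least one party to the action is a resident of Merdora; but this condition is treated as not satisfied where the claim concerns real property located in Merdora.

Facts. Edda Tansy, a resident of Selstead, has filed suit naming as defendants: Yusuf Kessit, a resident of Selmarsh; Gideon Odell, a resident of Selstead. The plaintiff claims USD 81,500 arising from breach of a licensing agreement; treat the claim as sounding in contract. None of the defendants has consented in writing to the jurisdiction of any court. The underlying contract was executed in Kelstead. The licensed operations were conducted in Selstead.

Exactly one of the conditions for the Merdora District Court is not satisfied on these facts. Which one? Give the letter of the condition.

(d)

The Merdora District Court:
  (a) The claim is a contract claim, so one alternative holds. The exception is not triggered, since the claim does not concern real property. Met.
  (b) The amount in controversy is 81,500 dollars, within the USD 500,000 ceiling — that alternative is enough. The exception is not triggered, since the plaintiff resides in Selstead, not Merdora. Satisfied.
  (c) The plaintiff resides in Selstead, not Merdora. But the claim is a contract claim, and the 'unless' clause therefore excuses the requirement. Satisfied.
  (d) No defendant resides in Merdora (they reside in Selmarsh, Selstead); the contract was executed in Kelstead, not Merdora — no alternative holds. Not met.
  (e) The amount in controversy is USD 81,500, which meets the USD 50,000 floor, so one alternative holds. The exception is not triggered, since the claim does not concern real property. Satisfied.
Only condition (d) fails.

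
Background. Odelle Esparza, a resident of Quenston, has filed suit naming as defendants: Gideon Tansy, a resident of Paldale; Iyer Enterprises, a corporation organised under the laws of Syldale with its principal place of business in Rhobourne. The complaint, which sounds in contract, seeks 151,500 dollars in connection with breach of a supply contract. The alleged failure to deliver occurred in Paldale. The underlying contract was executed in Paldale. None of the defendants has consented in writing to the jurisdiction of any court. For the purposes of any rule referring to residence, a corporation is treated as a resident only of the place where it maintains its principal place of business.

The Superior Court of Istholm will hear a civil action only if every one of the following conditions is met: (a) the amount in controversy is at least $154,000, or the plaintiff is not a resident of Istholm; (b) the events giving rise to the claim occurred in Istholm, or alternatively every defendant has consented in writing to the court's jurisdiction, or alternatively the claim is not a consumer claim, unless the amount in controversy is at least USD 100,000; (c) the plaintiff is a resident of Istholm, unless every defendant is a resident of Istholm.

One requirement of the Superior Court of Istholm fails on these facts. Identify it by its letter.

(c)

The Superior Court of Istholm:
  (a) The plaintiff resides in Quenston, which is not Istholm — that alternative is enough. Satisfied.
  (b) The claim is a contract claim, not a consumer claim, so one alternative holds. Condition met.
  (c) The plaintiff resides in Quenston, not Istholm. And the defendants reside as follows — Gideon Tansy in Paldale, Iyer Enterprises in Rhobourne — not all in Istholm, so the proviso does not save it. Fails.
Only condition (c) fails.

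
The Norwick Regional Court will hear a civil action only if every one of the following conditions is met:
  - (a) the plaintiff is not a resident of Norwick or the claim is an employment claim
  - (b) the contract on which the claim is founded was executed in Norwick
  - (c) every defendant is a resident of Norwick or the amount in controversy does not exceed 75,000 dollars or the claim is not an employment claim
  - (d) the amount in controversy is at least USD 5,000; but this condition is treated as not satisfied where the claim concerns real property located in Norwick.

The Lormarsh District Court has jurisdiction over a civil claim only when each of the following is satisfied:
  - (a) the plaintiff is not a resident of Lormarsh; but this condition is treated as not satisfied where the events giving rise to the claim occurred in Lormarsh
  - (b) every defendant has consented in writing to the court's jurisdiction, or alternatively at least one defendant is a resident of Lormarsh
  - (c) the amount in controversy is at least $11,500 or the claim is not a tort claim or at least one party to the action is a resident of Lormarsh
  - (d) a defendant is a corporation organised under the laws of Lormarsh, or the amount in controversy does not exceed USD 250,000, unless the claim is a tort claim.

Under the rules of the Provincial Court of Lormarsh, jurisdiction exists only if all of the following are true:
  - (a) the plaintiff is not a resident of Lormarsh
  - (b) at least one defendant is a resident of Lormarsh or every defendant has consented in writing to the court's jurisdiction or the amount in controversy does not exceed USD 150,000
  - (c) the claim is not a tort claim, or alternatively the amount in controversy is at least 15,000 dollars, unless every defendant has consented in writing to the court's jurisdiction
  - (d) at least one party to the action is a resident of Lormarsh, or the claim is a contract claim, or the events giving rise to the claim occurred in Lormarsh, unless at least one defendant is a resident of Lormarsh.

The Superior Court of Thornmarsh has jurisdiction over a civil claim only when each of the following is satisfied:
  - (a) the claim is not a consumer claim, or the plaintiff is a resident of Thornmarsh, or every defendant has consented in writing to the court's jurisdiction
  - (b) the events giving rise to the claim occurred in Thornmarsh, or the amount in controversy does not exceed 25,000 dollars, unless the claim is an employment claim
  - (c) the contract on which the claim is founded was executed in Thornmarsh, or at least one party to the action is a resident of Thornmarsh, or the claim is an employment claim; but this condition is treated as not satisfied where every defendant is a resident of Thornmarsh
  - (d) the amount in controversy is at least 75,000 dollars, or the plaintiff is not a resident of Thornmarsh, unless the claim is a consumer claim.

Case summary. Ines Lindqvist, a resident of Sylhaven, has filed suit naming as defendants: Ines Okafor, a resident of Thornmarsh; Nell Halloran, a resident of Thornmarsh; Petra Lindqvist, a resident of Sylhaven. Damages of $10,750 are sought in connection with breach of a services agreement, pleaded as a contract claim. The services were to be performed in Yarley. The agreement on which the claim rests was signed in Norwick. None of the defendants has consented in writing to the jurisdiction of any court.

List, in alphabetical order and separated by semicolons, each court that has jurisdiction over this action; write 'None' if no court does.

the Norwick Regional Court; the Provincial Court of Lormarsh; the Superior Court of Thornmarsh

The Norwick Regional Court:
  (a) The plaintiff resides in Sylhaven, which is not Norwick, so one alternative holds. Met.
  (b) The contract was executed in Norwick. Condition met.
  (c) The amount in controversy is USD 10,750, within the 75,000 dollars ceiling — that alternative is enough. Satisfied.
  (d) The amount in controversy is $10,750, which meets the USD 5,000 floor. The carve-out does not apply: the claim does not concern real property. Satisfied.
  → Every requirement is satisfied — jurisdiction.
The Lormarsh District Court:
  (a) The plaintiff resides in Sylhaven, which is not Lormarsh. The exception is not triggered, since the operative events occurred in Yarley, not Lormarsh. Satisfied.
  (b) No such written consent has been filed; no defendant resides in Lormarsh (they reside in Thornmarsh, Thornmarsh, Sylhaven) — none of the alternatives is met. Fails.
  (c) The claim is a contract claim, not a tort claim, so this disjunct is met. Satisfied.
  (d) The amount in controversy is $10,750, within the USD 250,000 ceiling — that alternative is enough. Met.
  → The court lacks jurisdiction.
The Provincial Court of Lormarsh:
  (a) The plaintiff resides in Sylhaven, which is not Lormarsh. Satisfied.
  (b) The amount in controversy is USD 10,750, within the USD 150,000 ceiling, which satisfies one of the alternatives. Met.
  (c) The claim is a contract claim, not a tort claim, so this disjunct is met. Satisfied.
  (d) The claim is a contract claim, which satisfies one of the alternatives. Condition met.
  → The court has jurisdiction.
The Superior Court of Thornmarsh:
  (a) The claim is a contract claim, not a consumer claim — that alternative is enough. Condition met.
  (b) The amount in controversy is $10,750, within the 25,000 dollars ceiling, which satisfies one of the alternatives. Condition met.
  (c) Ines Okafor resides in Thornmarsh, so this disjunct is met. And the carve-out is inapplicable — the defendants reside as follows — Ines Okafor in Thornmarsh, Nell Halloran in Thornmarsh, Petra Lindqvist in Sylhaven — not all in Thornmarsh. Satisfied.
  (d) The plaintiff resides in Sylhaven, which is not Thornmarsh, so one alternative holds. Satisfied.
  → Every requirement is satisfied — jurisdiction.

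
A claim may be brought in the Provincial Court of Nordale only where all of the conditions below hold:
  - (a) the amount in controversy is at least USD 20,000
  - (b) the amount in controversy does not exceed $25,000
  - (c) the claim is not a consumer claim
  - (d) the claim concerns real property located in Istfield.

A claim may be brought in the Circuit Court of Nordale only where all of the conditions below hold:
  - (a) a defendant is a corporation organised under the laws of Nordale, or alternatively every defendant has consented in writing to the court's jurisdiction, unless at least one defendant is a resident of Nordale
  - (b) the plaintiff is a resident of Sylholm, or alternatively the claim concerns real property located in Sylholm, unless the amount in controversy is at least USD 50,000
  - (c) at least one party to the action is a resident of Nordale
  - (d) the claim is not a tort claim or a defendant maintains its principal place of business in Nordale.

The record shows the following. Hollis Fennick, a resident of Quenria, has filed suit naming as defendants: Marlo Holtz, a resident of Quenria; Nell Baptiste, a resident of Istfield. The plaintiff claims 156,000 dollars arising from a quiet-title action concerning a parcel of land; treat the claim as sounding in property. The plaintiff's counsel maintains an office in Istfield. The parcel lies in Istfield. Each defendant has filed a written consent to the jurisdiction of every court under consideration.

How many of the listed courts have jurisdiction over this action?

The Provincial Court of Nordale:
  (a) The amount in controversy is 156,000 dollars, which meets the 20,000 dollars floor. Met.
  (b) The amount in controversy is $156,000, above the 25,000 dollars ceiling. Not satisfied.
  (c) The claim is a property claim, not a consumer claim. Condition met.
  (d) The property lies in Istfield. Satisfied.
  → Not every requirement is met — no jurisdiction.
The Circuit Court of Nordale:
  (a) Every defendant has filed written consent — that alternative is enough. Satisfied.
  (b) The plaintiff resides in Quenria, not Sylholm; the property lies in Istfield, not Sylholm — every alternative fails. However, the amount in controversy is 156,000 dollars, which meets the $50,000 floor, so the 'unless' proviso supplies this condition. Satisfied.
  (c) No party resides in Nordale. Fails.
  (d) The claim is a property claim, not a tort claim — that alternative is enough. Satisfied.
  → Not every requirement is met — no jurisdiction.
No court satisfies all of its conditions.

0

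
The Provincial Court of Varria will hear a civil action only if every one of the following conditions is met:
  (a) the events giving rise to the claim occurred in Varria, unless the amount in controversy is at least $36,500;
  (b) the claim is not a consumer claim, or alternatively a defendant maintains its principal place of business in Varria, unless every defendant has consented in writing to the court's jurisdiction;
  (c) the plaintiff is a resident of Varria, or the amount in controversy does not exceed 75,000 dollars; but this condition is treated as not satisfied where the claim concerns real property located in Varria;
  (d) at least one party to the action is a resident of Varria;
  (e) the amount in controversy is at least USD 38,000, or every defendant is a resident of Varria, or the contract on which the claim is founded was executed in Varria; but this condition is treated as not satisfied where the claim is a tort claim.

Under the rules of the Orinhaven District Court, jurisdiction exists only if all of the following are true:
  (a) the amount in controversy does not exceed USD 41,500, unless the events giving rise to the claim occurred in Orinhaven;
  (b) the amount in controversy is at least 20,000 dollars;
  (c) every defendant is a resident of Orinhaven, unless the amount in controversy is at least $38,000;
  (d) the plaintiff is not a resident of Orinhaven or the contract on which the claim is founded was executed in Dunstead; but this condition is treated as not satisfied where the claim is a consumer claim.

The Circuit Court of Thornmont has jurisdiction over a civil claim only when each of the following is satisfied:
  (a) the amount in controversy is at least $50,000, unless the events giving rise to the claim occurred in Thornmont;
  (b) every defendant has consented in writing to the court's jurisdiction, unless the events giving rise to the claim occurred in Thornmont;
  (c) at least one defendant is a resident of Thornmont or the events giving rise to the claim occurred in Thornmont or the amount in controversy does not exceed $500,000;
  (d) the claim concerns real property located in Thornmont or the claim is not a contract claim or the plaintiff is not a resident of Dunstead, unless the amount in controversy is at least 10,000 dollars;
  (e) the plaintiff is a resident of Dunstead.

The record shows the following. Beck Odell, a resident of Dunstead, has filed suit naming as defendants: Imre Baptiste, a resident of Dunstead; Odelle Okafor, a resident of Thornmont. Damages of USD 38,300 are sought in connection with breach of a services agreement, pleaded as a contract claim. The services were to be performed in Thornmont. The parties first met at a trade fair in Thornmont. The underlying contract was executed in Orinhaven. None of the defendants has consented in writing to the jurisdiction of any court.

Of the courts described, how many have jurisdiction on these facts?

The Provincial Court of Varria:
  (a) The operative events occurred in Thornmont, not Varria. But the amount in controversy is 38,300 dollars, which meets the USD 36,500 floor, and the 'unless' clause therefore excuses the requirement. Condition met.
  (b) The claim is a contract claim, not a consumer claim, so one alternative holds. Condition met.
  (c) The amount in controversy is $38,300, within the USD 75,000 ceiling — that alternative is enough. The carve-out does not apply: the claim does not concern real property. Met.
  (d) No party resides in Varria. Not met.
  (e) The amount in controversy is USD 38,300, which meets the $38,000 floor, which satisfies one of the alternatives. And the carve-out is inapplicable — the claim is a contract claim, not a tort claim. Satisfied.
  → Not every requirement is met — no jurisdiction.
The Orinhaven District Court:
  (a) The amount in controversy is USD 38,300, within the $41,500 ceiling. Satisfied.
  (b) The amount in controversy is USD 38,300, which meets the USD 20,000 floor. Condition met.
  (c) The defendants reside as follows — Imre Baptiste in Dunstead, Odelle Okafor in Thornmont — not all in Orinhaven. The proviso rescues it, though: the amount in controversy is 38,300 dollars, which meets the 38,000 dollars floor. Condition met.
  (d) The plaintiff resides in Dunstead, which is not Orinhaven, which satisfies one of the alternatives. The exception is not triggered, since the claim is a contract claim, not a consumer claim. Met.
  → Jurisdiction lies.
The Circuit Court of Thornmont:
  (a) The amount in controversy is USD 38,300, below the USD 50,000 floor. But the operative events occurred in Thornmont, and the 'unless' clause therefore excuses the requirement. Satisfied.
  (b) No such written consent has been filed. The proviso rescues it, though: the operative events occurred in Thornmont. Met.
  (c) Odelle Okafor resides in Thornmont, so this disjunct is met. Condition met.
  (d) The claim does not concern real property; the claim is a contract claim; the plaintiff resides in Dunstead — none of the alternatives is met. The proviso rescues it, though: the amount in controversy is USD 38,300, which meets the USD 10,000 floor. Met.
  (e) The plaintiff resides in Dunstead. Satisfied.
  → Every requirement is satisfied — jurisdiction.
Courts with jurisdiction: the Orinhaven District Court, the Circuit Court of Thornmont — 2 in total.

2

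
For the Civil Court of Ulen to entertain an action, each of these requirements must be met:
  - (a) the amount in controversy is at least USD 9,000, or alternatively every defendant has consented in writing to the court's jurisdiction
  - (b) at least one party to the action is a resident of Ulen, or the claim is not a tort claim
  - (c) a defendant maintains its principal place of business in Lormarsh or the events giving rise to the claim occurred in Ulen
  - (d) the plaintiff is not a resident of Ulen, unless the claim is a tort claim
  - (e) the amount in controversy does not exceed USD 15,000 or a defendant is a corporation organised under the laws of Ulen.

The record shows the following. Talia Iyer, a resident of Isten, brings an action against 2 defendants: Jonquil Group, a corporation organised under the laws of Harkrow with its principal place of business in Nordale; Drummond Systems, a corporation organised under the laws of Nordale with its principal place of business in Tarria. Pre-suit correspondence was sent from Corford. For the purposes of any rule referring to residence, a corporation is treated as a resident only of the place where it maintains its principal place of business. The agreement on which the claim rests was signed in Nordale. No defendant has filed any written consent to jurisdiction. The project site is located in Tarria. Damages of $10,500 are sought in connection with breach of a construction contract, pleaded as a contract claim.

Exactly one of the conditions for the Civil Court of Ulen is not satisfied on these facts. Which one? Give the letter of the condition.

The Civil Court of Ulen:
  (a) The amount in controversy is $10,500, which meets the 9,000 dollars floor, so one alternative holds. Satisfied.
  (b) The claim is a contract claim, not a tort claim, which satisfies one of the alternatives. Met.
  (c) The corporate defendant(s) have their principal place of business in Nordale, Tarria, not Lormarsh; the operative events occurred in Tarria, not Ulen — none of the alternatives is met. Fails.
  (d) The plaintiff resides in Isten, which is not Ulen. Met.
  (e) The amount in controversy is USD 10,500, within the 15,000 dollars ceiling — that alternative is enough. Satisfied.
Only condition (c) fails.

(c)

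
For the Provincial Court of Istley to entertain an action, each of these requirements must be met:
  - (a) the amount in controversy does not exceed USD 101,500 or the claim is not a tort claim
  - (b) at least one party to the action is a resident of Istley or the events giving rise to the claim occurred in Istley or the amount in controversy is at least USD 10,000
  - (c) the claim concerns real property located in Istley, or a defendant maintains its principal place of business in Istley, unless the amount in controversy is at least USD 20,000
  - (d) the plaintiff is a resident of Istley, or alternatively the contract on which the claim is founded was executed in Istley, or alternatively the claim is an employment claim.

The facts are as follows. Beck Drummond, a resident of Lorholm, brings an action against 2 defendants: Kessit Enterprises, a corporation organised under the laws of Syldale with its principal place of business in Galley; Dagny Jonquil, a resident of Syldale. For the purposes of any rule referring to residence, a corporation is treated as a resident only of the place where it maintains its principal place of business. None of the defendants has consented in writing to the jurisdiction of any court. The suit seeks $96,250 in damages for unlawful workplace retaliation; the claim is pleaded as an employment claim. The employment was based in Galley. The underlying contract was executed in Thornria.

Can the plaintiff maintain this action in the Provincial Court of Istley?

Yes

The Provincial Court of Istley:
  (a) The amount in controversy is 96,250 dollars, within the 101,500 dollars ceiling, so one alternative holds. Met.
  (b) The amount in controversy is 96,250 dollars, which meets the 10,000 dollars floor, so one alternative holds. Satisfied.
  (c) The claim does not concern real property; the corporate defendant(s) have their principal place of business in Galley, not Istley — every alternative fails. However, the amount in controversy is $96,250, which meets the $20,000 floor, so the 'unless' proviso supplies this condition. Met.
  (d) The claim is an employment claim — that alternative is enough. Condition met.
  → All conditions met; jurisdiction exists.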